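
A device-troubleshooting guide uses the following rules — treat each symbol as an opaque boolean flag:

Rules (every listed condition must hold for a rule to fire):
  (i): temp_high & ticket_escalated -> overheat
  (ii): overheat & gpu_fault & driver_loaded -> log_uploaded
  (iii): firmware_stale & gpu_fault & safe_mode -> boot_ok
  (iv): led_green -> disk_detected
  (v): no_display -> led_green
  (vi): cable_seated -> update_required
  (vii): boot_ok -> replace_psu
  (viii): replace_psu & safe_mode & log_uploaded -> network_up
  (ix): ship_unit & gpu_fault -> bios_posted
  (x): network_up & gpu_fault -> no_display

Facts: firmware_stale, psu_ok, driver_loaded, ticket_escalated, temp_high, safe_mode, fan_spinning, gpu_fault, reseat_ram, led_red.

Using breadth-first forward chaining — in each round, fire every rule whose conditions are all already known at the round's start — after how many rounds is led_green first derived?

5

Round 1: (i) [temp_high & ticket_escalated -> overheat]; (iii) [firmware_stale & gpu_fault & safe_mode -> boot_ok]. New: overheat, boot_ok.
Round 2: (ii) [overheat & gpu_fault & driver_loaded -> log_uploaded]; (vii) [boot_ok -> replace_psu]. New: log_uploaded, replace_psu.
Round 3: (viii) [replace_psu & safe_mode & log_uploaded -> network_up]. New: network_up.
Round 4: (x) [network_up & gpu_fault -> no_display]. New: no_display.
Round 5: (v) [no_display -> led_green]. New: led_green.
led_green first appears in round 5.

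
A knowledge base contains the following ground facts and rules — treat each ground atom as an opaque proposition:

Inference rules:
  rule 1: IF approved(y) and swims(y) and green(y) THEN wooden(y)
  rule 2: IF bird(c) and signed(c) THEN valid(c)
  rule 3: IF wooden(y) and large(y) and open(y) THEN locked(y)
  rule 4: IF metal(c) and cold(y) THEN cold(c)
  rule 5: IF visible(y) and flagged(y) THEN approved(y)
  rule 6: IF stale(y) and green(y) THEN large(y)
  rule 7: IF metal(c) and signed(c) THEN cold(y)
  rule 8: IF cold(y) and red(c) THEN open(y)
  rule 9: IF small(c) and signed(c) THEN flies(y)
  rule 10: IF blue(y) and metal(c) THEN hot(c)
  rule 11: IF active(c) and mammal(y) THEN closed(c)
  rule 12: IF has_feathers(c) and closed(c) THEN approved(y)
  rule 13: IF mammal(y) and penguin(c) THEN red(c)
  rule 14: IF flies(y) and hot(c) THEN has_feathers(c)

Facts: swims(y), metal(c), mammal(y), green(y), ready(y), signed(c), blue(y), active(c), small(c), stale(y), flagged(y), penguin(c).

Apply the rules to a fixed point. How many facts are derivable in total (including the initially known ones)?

24

Round 1 — rule 6, rule 7, rule 9, rule 10, rule 11, rule 13, derive large(y), cold(y), flies(y), hot(c), closed(c), red(c).
Round 2 — rule 4, rule 8, rule 14, derive cold(c), open(y), has_feathers(c).
Round 3 — rule 12, derive approved(y).
Round 4 — rule 1, derive wooden(y).
Round 5 — rule 3, derive locked(y).
Closure: {active(c), approved(y), blue(y), closed(c), cold(c), cold(y), flagged(y), flies(y), green(y), has_feathers(c), hot(c), large(y), locked(y), mammal(y), metal(c), open(y), penguin(c), ready(y), red(c), signed(c), small(c), stale(y), swims(y), wooden(y)} — 24 facts.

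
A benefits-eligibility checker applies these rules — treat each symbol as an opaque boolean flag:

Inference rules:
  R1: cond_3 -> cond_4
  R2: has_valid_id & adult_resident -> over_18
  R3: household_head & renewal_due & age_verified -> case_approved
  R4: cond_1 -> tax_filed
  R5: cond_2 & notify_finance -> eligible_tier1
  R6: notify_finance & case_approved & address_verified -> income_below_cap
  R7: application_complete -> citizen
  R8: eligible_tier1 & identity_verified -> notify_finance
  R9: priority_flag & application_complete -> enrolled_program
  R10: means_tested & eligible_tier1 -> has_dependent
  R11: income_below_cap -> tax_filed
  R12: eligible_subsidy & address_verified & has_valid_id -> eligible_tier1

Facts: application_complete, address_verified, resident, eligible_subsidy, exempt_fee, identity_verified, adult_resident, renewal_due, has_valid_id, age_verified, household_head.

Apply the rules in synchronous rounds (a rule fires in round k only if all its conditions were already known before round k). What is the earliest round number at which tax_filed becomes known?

4

[1] R2 [has_valid_id & adult_resident -> over_18]; R3 [household_head & renewal_due & age_verified -> case_approved]; R7 [application_complete -> citizen]; R12 [eligible_subsidy & address_verified & has_valid_id -> eligible_tier1]. ⇒ new: over_18, case_approved, citizen, eligible_tier1.
[2] R8 [eligible_tier1 & identity_verified -> notify_finance]. ⇒ new: notify_finance.
[3] R6 [notify_finance & case_approved & address_verified -> income_below_cap]. ⇒ new: income_below_cap.
[4] R11 [income_below_cap -> tax_filed]. ⇒ new: tax_filed.
tax_filed first appears in round 4.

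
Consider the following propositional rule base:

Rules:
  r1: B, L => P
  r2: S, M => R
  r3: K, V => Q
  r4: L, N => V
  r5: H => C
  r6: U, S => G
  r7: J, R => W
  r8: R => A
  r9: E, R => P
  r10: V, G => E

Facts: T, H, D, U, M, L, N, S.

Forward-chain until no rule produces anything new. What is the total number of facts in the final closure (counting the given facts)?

15

[1] r2 [S, M => R]; r4 [L, N => V]; r5 [H => C]; r6 [U, S => G]. ⇒ new: R, V, C, G.
[2] r8 [R => A]; r10 [V, G => E]. ⇒ new: A, E.
[3] r9 [E, R => P]. ⇒ new: P.
Closure: {A, C, D, E, G, H, L, M, N, P, R, S, T, U, V} — 15 facts.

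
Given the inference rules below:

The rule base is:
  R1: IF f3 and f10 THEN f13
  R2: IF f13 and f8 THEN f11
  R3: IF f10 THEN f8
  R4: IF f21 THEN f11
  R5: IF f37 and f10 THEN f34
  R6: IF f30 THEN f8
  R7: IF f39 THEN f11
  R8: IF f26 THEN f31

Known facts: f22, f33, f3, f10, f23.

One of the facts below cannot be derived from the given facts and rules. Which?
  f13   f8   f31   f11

Round 1: R1 [IF f3 and f10 THEN f13]; R3 [IF f10 THEN f8]. Adds f13, f8.
Round 2: R2 [IF f13 and f8 THEN f11]. Adds f11.
Derived: f11 (round 2), f8 (round 1), f13 (round 1). f31 never appears in any round.

f31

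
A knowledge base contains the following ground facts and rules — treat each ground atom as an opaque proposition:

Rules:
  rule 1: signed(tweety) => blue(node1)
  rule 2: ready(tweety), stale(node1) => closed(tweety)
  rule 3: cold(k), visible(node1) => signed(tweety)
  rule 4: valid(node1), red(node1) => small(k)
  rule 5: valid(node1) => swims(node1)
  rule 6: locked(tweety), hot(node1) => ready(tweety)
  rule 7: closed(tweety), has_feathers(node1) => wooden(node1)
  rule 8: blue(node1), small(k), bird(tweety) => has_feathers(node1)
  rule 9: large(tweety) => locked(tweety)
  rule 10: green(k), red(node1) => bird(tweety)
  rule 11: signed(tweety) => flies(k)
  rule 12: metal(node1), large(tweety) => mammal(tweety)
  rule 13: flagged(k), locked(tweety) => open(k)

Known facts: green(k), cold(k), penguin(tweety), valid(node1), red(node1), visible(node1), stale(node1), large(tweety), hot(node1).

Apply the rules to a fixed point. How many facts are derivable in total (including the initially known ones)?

Round 1: rule 3 [cold(k), visible(node1) => signed(tweety)]; rule 4 [valid(node1), red(node1) => small(k)]; rule 5 [valid(node1) => swims(node1)]; rule 9 [large(tweety) => locked(tweety)]; rule 10 [green(k), red(node1) => bird(tweety)]. New: signed(tweety), small(k), swims(node1), locked(tweety), bird(tweety).
Round 2: rule 1 [signed(tweety) => blue(node1)]; rule 6 [locked(tweety), hot(node1) => ready(tweety)]; rule 11 [signed(tweety) => flies(k)]. New: blue(node1), ready(tweety), flies(k).
Round 3: rule 2 [ready(tweety), stale(node1) => closed(tweety)]; rule 8 [blue(node1), small(k), bird(tweety) => has_feathers(node1)]. New: closed(tweety), has_feathers(node1).
Round 4: rule 7 [closed(tweety), has_feathers(node1) => wooden(node1)]. New: wooden(node1).
Closure: {bird(tweety), blue(node1), closed(tweety), cold(k), flies(k), green(k), has_feathers(node1), hot(node1), large(tweety), locked(tweety), penguin(tweety), ready(tweety), red(node1), signed(tweety), small(k), stale(node1), swims(node1), valid(node1), visible(node1), wooden(node1)} — 20 facts.

20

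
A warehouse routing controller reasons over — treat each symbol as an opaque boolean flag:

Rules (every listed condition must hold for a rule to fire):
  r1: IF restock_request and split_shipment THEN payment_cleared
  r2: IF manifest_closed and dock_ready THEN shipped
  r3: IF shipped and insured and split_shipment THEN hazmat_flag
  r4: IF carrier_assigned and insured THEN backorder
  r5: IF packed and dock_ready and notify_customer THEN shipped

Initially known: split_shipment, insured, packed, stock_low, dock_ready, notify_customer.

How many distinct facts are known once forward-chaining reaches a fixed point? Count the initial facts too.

[1] r5 [IF packed and dock_ready and notify_customer THEN shipped]. ⇒ new: shipped.
[2] r3 [IF shipped and insured and split_shipment THEN hazmat_flag]. ⇒ new: hazmat_flag.
Closure: {dock_ready, hazmat_flag, insured, notify_customer, packed, shipped, split_shipment, stock_low} — 8 facts.

8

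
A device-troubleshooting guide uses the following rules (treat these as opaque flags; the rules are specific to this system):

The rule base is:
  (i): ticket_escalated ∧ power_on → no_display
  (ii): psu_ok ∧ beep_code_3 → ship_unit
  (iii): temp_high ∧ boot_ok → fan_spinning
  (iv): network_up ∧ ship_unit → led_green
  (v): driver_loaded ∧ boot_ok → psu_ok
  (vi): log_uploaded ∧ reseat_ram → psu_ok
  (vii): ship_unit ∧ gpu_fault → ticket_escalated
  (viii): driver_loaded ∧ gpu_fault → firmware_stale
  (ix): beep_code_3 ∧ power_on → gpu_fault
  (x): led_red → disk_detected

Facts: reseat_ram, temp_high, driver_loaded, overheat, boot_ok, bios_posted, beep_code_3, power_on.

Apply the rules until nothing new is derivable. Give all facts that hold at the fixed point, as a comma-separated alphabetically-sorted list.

[1] (iii) [temp_high ∧ boot_ok → fan_spinning]; (v) [driver_loaded ∧ boot_ok → psu_ok]; (ix) [beep_code_3 ∧ power_on → gpu_fault]. ⇒ new: fan_spinning, psu_ok, gpu_fault.
[2] (ii) [psu_ok ∧ beep_code_3 → ship_unit]; (viii) [driver_loaded ∧ gpu_fault → firmware_stale]. ⇒ new: ship_unit, firmware_stale.
[3] (vii) [ship_unit ∧ gpu_fault → ticket_escalated]. ⇒ new: ticket_escalated.
[4] (i) [ticket_escalated ∧ power_on → no_display]. ⇒ new: no_display.

beep_code_3, bios_posted, boot_ok, driver_loaded, fan_spinning, firmware_stale, gpu_fault, no_display, overheat, power_on, psu_ok, reseat_ram, ship_unit, temp_high, ticket_escalated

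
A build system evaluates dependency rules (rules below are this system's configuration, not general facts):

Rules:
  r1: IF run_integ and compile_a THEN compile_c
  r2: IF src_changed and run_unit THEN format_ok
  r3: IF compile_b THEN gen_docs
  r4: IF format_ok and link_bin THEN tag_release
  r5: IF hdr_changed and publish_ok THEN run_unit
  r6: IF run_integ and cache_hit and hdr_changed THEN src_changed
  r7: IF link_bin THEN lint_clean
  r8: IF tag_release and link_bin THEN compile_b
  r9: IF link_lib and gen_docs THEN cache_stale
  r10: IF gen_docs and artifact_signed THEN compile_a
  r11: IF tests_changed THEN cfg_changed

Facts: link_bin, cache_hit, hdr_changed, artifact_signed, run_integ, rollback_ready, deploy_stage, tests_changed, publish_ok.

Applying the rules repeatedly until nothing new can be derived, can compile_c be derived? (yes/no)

yes

[1] r5 [IF hdr_changed and publish_ok THEN run_unit]; r6 [IF run_integ and cache_hit and hdr_changed THEN src_changed]; r7 [IF link_bin THEN lint_clean]; r11 [IF tests_changed THEN cfg_changed]. ⇒ new: run_unit, src_changed, lint_clean, cfg_changed.
[2] r2 [IF src_changed and run_unit THEN format_ok]. ⇒ new: format_ok.
[3] r4 [IF format_ok and link_bin THEN tag_release]. ⇒ new: tag_release.
[4] r8 [IF tag_release and link_bin THEN compile_b]. ⇒ new: compile_b.
[5] r3 [IF compile_b THEN gen_docs]. ⇒ new: gen_docs.
[6] r10 [IF gen_docs and artifact_signed THEN compile_a]. ⇒ new: compile_a.
[7] r1 [IF run_integ and compile_a THEN compile_c]. ⇒ new: compile_c.
compile_c appears in round 7, so it is derivable.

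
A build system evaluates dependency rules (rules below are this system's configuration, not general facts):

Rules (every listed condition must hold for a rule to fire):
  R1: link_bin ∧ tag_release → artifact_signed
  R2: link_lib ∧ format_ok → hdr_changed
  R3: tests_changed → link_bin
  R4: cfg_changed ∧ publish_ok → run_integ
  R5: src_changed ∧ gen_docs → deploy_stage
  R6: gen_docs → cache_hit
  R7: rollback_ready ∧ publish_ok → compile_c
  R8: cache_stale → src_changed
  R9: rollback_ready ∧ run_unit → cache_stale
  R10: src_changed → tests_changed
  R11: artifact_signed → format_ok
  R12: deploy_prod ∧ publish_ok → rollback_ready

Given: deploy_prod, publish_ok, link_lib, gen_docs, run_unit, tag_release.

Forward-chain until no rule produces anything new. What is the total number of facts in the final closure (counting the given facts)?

Round 1: R6 [gen_docs → cache_hit]; R12 [deploy_prod ∧ publish_ok → rollback_ready]. New: cache_hit, rollback_ready.
Round 2: R7 [rollback_ready ∧ publish_ok → compile_c]; R9 [rollback_ready ∧ run_unit → cache_stale]. New: compile_c, cache_stale.
Round 3: R8 [cache_stale → src_changed]. New: src_changed.
Round 4: R5 [src_changed ∧ gen_docs → deploy_stage]; R10 [src_changed → tests_changed]. New: deploy_stage, tests_changed.
Round 5: R3 [tests_changed → link_bin]. New: link_bin.
Round 6: R1 [link_bin ∧ tag_release → artifact_signed]. New: artifact_signed.
Round 7: R11 [artifact_signed → format_ok]. New: format_ok.
Round 8: R2 [link_lib ∧ format_ok → hdr_changed]. New: hdr_changed.
Closure: {artifact_signed, cache_hit, cache_stale, compile_c, deploy_prod, deploy_stage, format_ok, gen_docs, hdr_changed, link_bin, link_lib, publish_ok, rollback_ready, run_unit, src_changed, tag_release, tests_changed} — 17 facts.

17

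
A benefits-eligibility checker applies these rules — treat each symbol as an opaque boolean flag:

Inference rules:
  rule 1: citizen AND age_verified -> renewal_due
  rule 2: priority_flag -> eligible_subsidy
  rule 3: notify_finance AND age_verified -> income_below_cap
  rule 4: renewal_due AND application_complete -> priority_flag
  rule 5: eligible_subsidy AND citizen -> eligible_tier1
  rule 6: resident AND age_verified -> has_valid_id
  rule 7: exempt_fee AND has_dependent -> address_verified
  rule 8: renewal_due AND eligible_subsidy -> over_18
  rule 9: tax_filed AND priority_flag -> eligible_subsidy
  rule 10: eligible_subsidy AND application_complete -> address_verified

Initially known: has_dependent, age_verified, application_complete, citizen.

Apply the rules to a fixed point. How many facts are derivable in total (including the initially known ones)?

10

Round 1: rule 1 [citizen AND age_verified -> renewal_due]. New: renewal_due.
Round 2: rule 4 [renewal_due AND application_complete -> priority_flag]. New: priority_flag.
Round 3: rule 2 [priority_flag -> eligible_subsidy]. New: eligible_subsidy.
Round 4: rule 5 [eligible_subsidy AND citizen -> eligible_tier1]; rule 8 [renewal_due AND eligible_subsidy -> over_18]; rule 10 [eligible_subsidy AND application_complete -> address_verified]. New: eligible_tier1, over_18, address_verified.
Closure: {address_verified, age_verified, application_complete, citizen, eligible_subsidy, eligible_tier1, has_dependent, over_18, priority_flag, renewal_due} — 10 facts.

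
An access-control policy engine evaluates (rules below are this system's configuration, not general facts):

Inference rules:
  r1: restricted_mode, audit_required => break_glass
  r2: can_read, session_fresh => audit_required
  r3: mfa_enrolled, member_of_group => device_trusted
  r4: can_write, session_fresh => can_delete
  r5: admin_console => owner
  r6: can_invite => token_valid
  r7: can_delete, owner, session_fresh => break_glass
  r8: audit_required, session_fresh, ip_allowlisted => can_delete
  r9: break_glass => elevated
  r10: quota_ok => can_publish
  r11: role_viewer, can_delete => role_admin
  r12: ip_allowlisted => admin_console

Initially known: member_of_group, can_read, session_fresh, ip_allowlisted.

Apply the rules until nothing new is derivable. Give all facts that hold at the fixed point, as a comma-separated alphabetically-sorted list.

[1] r2 [can_read, session_fresh => audit_required]; r12 [ip_allowlisted => admin_console]. ⇒ new: audit_required, admin_console.
[2] r5 [admin_console => owner]; r8 [audit_required, session_fresh, ip_allowlisted => can_delete]. ⇒ new: owner, can_delete.
[3] r7 [can_delete, owner, session_fresh => break_glass]. ⇒ new: break_glass.
[4] r9 [break_glass => elevated]. ⇒ new: elevated.

admin_console, audit_required, break_glass, can_delete, can_read, elevated, ip_allowlisted, member_of_group, owner, session_fresh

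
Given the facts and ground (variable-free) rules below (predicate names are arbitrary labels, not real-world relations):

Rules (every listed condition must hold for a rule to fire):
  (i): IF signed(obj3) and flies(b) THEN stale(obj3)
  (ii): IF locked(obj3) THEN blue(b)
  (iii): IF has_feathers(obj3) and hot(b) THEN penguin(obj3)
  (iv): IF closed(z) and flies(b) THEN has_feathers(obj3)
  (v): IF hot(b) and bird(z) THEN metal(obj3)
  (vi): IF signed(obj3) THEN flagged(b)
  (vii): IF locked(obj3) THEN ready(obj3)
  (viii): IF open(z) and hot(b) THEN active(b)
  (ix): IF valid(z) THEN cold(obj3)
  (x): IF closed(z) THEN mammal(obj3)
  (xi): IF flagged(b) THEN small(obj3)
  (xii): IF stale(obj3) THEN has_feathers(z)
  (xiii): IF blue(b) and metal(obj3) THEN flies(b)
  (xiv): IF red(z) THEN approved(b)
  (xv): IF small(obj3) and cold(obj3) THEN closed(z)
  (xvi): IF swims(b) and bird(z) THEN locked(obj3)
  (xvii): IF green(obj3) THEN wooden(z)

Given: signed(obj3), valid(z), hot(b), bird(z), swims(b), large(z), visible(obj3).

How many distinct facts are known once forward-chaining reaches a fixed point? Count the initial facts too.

Round 1: (v) [IF hot(b) and bird(z) THEN metal(obj3)]; (vi) [IF signed(obj3) THEN flagged(b)]; (ix) [IF valid(z) THEN cold(obj3)]; (xvi) [IF swims(b) and bird(z) THEN locked(obj3)]. Adds metal(obj3), flagged(b), cold(obj3), locked(obj3).
Round 2: (ii) [IF locked(obj3) THEN blue(b)]; (vii) [IF locked(obj3) THEN ready(obj3)]; (xi) [IF flagged(b) THEN small(obj3)]. Adds blue(b), ready(obj3), small(obj3).
Round 3: (xiii) [IF blue(b) and metal(obj3) THEN flies(b)]; (xv) [IF small(obj3) and cold(obj3) THEN closed(z)]. Adds flies(b), closed(z).
Round 4: (i) [IF signed(obj3) and flies(b) THEN stale(obj3)]; (iv) [IF closed(z) and flies(b) THEN has_feathers(obj3)]; (x) [IF closed(z) THEN mammal(obj3)]. Adds stale(obj3), has_feathers(obj3), mammal(obj3).
Round 5: (iii) [IF has_feathers(obj3) and hot(b) THEN penguin(obj3)]; (xii) [IF stale(obj3) THEN has_feathers(z)]. Adds penguin(obj3), has_feathers(z).
Closure: {bird(z), blue(b), closed(z), cold(obj3), flagged(b), flies(b), has_feathers(obj3), has_feathers(z), hot(b), large(z), locked(obj3), mammal(obj3), metal(obj3), penguin(obj3), ready(obj3), signed(obj3), small(obj3), stale(obj3), swims(b), valid(z), visible(obj3)} — 21 facts.

21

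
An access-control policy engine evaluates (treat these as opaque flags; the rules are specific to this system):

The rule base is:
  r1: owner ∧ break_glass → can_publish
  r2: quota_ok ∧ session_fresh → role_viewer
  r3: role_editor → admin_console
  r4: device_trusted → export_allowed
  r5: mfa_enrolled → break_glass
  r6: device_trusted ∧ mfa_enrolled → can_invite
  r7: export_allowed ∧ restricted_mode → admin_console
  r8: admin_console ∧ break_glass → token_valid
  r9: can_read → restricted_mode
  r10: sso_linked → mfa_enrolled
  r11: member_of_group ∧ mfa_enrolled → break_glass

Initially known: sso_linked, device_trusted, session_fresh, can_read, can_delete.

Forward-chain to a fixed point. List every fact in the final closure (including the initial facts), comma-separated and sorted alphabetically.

Round 1: r4 [device_trusted → export_allowed]; r9 [can_read → restricted_mode]; r10 [sso_linked → mfa_enrolled]. New: export_allowed, restricted_mode, mfa_enrolled.
Round 2: r5 [mfa_enrolled → break_glass]; r6 [device_trusted ∧ mfa_enrolled → can_invite]; r7 [export_allowed ∧ restricted_mode → admin_console]. New: break_glass, can_invite, admin_console.
Round 3: r8 [admin_console ∧ break_glass → token_valid]. New: token_valid.

admin_console, break_glass, can_delete, can_invite, can_read, device_trusted, export_allowed, mfa_enrolled, restricted_mode, session_fresh, sso_linked, token_valid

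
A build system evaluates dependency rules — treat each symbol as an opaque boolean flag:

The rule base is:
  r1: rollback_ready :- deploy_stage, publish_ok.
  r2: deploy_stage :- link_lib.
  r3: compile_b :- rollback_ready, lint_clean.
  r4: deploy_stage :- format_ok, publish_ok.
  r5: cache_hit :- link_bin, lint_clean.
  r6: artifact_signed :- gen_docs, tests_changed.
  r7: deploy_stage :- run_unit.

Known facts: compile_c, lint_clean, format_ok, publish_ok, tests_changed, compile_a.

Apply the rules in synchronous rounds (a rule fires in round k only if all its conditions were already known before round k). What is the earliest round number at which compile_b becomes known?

3

Round 1: r4 [deploy_stage :- format_ok, publish_ok.]. New: deploy_stage.
Round 2: r1 [rollback_ready :- deploy_stage, publish_ok.]. New: rollback_ready.
Round 3: r3 [compile_b :- rollback_ready, lint_clean.]. New: compile_b.
compile_b first appears in round 3.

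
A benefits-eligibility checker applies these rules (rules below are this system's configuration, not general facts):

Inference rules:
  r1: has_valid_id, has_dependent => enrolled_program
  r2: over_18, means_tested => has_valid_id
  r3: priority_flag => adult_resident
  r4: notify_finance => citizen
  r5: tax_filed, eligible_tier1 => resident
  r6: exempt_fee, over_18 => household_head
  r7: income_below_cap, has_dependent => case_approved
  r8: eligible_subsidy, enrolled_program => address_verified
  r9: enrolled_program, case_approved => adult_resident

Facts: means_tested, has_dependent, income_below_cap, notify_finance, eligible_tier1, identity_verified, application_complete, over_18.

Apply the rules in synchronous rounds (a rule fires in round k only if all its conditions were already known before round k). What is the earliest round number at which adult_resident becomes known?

3

Round 1 — r2, r4, r7, derive has_valid_id, citizen, case_approved.
Round 2 — r1, derive enrolled_program.
Round 3 — r9, derive adult_resident.
adult_resident first appears in round 3.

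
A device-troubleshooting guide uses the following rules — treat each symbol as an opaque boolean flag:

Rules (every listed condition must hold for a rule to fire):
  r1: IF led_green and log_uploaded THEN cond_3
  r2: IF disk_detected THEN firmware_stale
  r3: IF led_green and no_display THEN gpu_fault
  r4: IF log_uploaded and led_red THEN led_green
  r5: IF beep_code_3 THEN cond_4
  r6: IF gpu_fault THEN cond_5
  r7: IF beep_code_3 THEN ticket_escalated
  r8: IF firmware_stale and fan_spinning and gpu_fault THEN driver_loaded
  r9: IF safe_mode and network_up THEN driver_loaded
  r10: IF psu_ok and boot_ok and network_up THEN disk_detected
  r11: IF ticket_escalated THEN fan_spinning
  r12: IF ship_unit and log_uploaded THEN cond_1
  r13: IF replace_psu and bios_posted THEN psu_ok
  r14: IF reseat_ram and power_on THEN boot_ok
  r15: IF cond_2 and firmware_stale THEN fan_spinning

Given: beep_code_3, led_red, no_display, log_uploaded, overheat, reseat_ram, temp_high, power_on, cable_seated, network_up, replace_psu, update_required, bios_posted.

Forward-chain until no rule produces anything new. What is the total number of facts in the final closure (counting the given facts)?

[1] r4 [IF log_uploaded and led_red THEN led_green]; r5 [IF beep_code_3 THEN cond_4]; r7 [IF beep_code_3 THEN ticket_escalated]; r13 [IF replace_psu and bios_posted THEN psu_ok]; r14 [IF reseat_ram and power_on THEN boot_ok]. ⇒ new: led_green, cond_4, ticket_escalated, psu_ok, boot_ok.
[2] r1 [IF led_green and log_uploaded THEN cond_3]; r3 [IF led_green and no_display THEN gpu_fault]; r10 [IF psu_ok and boot_ok and network_up THEN disk_detected]; r11 [IF ticket_escalated THEN fan_spinning]. ⇒ new: cond_3, gpu_fault, disk_detected, fan_spinning.
[3] r2 [IF disk_detected THEN firmware_stale]; r6 [IF gpu_fault THEN cond_5]. ⇒ new: firmware_stale, cond_5.
[4] r8 [IF firmware_stale and fan_spinning and gpu_fault THEN driver_loaded]. ⇒ new: driver_loaded.
Closure: {beep_code_3, bios_posted, boot_ok, cable_seated, cond_3, cond_4, cond_5, disk_detected, driver_loaded, fan_spinning, firmware_stale, gpu_fault, led_green, led_red, log_uploaded, network_up, no_display, overheat, power_on, psu_ok, replace_psu, reseat_ram, temp_high, ticket_escalated, update_required} — 25 facts.

25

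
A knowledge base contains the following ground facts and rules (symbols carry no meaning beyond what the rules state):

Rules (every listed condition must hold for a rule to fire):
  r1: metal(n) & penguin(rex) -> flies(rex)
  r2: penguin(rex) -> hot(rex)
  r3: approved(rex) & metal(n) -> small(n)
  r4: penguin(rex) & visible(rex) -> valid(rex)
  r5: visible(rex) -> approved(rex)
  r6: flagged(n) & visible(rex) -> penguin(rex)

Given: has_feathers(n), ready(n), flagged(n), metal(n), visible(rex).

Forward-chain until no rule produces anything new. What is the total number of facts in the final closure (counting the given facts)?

11

Round 1 — r5, r6, derive approved(rex), penguin(rex).
Round 2 — r1, r2, r3, r4, derive flies(rex), hot(rex), small(n), valid(rex).
Closure: {approved(rex), flagged(n), flies(rex), has_feathers(n), hot(rex), metal(n), penguin(rex), ready(n), small(n), valid(rex), visible(rex)} — 11 facts.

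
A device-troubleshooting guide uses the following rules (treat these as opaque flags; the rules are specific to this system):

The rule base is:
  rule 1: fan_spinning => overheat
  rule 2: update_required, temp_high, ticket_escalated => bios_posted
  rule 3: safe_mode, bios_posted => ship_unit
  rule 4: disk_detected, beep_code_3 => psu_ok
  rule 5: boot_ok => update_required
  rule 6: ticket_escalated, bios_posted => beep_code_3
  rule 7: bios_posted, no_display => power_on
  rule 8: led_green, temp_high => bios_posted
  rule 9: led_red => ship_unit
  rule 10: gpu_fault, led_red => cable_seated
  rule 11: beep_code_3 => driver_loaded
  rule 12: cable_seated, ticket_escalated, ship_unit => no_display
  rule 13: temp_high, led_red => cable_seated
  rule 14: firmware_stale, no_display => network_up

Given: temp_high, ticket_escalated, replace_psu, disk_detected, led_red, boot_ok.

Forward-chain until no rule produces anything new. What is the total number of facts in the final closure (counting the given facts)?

[1] rule 5 [boot_ok => update_required]; rule 9 [led_red => ship_unit]; rule 13 [temp_high, led_red => cable_seated]. ⇒ new: update_required, ship_unit, cable_seated.
[2] rule 2 [update_required, temp_high, ticket_escalated => bios_posted]; rule 12 [cable_seated, ticket_escalated, ship_unit => no_display]. ⇒ new: bios_posted, no_display.
[3] rule 6 [ticket_escalated, bios_posted => beep_code_3]; rule 7 [bios_posted, no_display => power_on]. ⇒ new: beep_code_3, power_on.
[4] rule 4 [disk_detected, beep_code_3 => psu_ok]; rule 11 [beep_code_3 => driver_loaded]. ⇒ new: psu_ok, driver_loaded.
Closure: {beep_code_3, bios_posted, boot_ok, cable_seated, disk_detected, driver_loaded, led_red, no_display, power_on, psu_ok, replace_psu, ship_unit, temp_high, ticket_escalated, update_required} — 15 facts.

15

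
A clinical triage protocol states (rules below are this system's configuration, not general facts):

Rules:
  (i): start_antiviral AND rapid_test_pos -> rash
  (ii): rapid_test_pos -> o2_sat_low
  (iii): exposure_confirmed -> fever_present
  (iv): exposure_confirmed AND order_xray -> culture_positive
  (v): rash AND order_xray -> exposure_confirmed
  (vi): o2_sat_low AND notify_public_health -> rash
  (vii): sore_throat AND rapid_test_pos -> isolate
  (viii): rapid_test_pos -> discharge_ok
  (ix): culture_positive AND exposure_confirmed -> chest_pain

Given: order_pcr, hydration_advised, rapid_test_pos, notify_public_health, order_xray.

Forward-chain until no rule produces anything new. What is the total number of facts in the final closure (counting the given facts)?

12

Round 1 fires (ii), (viii), giving o2_sat_low, discharge_ok.
Round 2 fires (vi), giving rash.
Round 3 fires (v), giving exposure_confirmed.
Round 4 fires (iii), (iv), giving fever_present, culture_positive.
Round 5 fires (ix), giving chest_pain.
Closure: {chest_pain, culture_positive, discharge_ok, exposure_confirmed, fever_present, hydration_advised, notify_public_health, o2_sat_low, order_pcr, order_xray, rapid_test_pos, rash} — 12 facts.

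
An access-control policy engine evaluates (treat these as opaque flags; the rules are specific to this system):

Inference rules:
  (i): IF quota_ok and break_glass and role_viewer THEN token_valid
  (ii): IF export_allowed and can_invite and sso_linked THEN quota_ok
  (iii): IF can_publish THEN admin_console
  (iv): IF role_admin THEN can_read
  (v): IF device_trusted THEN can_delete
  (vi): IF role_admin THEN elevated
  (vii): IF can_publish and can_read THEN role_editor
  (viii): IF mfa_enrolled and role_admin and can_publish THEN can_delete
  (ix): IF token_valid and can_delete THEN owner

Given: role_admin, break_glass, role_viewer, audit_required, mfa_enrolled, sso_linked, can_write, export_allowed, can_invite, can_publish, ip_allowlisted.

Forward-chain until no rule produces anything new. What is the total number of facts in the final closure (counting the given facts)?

Round 1 — (ii), (iii), (iv), (vi), (viii), derive quota_ok, admin_console, can_read, elevated, can_delete.
Round 2 — (i), (vii), derive token_valid, role_editor.
Round 3 — (ix), derive owner.
Closure: {admin_console, audit_required, break_glass, can_delete, can_invite, can_publish, can_read, can_write, elevated, export_allowed, ip_allowlisted, mfa_enrolled, owner, quota_ok, role_admin, role_editor, role_viewer, sso_linked, token_valid} — 19 facts.

19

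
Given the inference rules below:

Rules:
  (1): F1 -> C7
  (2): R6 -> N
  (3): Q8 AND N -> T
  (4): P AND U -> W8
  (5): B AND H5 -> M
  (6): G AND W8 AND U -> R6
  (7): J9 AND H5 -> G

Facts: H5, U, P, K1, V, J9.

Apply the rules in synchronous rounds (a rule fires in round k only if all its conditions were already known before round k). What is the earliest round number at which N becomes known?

[1] (4) [P AND U -> W8]; (7) [J9 AND H5 -> G]. ⇒ new: W8, G.
[2] (6) [G AND W8 AND U -> R6]. ⇒ new: R6.
[3] (2) [R6 -> N]. ⇒ new: N.
N first appears in round 3.

3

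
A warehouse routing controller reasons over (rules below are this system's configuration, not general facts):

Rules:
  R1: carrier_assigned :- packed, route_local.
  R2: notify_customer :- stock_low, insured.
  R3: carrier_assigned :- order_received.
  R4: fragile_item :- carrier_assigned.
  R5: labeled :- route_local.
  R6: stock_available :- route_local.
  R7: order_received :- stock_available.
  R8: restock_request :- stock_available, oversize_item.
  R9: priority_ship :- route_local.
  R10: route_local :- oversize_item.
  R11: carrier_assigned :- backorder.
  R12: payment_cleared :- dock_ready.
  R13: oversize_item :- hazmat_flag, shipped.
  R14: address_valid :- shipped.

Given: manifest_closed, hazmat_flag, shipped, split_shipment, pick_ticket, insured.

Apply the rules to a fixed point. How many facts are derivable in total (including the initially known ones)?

16

Round 1: R13 [oversize_item :- hazmat_flag, shipped.]; R14 [address_valid :- shipped.]. Adds oversize_item, address_valid.
Round 2: R10 [route_local :- oversize_item.]. Adds route_local.
Round 3: R5 [labeled :- route_local.]; R6 [stock_available :- route_local.]; R9 [priority_ship :- route_local.]. Adds labeled, stock_available, priority_ship.
Round 4: R7 [order_received :- stock_available.]; R8 [restock_request :- stock_available, oversize_item.]. Adds order_received, restock_request.
Round 5: R3 [carrier_assigned :- order_received.]. Adds carrier_assigned.
Round 6: R4 [fragile_item :- carrier_assigned.]. Adds fragile_item.
Closure: {address_valid, carrier_assigned, fragile_item, hazmat_flag, insured, labeled, manifest_closed, order_received, oversize_item, pick_ticket, priority_ship, restock_request, route_local, shipped, split_shipment, stock_available} — 16 facts.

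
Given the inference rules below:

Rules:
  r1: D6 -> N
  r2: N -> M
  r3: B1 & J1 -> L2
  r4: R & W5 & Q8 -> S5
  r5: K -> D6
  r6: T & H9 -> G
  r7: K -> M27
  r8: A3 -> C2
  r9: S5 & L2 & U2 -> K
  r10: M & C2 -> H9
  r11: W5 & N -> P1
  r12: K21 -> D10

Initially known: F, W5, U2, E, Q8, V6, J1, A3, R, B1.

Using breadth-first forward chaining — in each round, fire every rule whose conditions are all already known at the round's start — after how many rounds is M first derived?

Round 1 fires r3, r4, r8, giving L2, S5, C2.
Round 2 fires r9, giving K.
Round 3 fires r5, r7, giving D6, M27.
Round 4 fires r1, giving N.
Round 5 fires r2, r11, giving M, P1.
M first appears in round 5.

5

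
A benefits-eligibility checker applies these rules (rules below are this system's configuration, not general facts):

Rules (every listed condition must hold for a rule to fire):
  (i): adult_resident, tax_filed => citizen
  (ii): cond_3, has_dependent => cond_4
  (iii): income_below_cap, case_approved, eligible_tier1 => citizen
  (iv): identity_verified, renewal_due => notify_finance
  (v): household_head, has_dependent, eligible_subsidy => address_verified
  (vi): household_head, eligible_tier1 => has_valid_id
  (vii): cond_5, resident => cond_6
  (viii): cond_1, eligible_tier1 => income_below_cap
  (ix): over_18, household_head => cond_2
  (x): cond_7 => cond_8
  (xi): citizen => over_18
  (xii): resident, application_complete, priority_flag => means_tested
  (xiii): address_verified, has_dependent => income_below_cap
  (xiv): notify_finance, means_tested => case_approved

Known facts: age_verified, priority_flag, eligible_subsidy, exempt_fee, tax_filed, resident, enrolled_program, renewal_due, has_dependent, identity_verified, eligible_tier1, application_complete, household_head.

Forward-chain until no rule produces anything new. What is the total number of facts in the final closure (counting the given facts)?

22

[1] (iv) [identity_verified, renewal_due => notify_finance]; (v) [household_head, has_dependent, eligible_subsidy => address_verified]; (vi) [household_head, eligible_tier1 => has_valid_id]; (xii) [resident, application_complete, priority_flag => means_tested]. ⇒ new: notify_finance, address_verified, has_valid_id, means_tested.
[2] (xiii) [address_verified, has_dependent => income_below_cap]; (xiv) [notify_finance, means_tested => case_approved]. ⇒ new: income_below_cap, case_approved.
[3] (iii) [income_below_cap, case_approved, eligible_tier1 => citizen]. ⇒ new: citizen.
[4] (xi) [citizen => over_18]. ⇒ new: over_18.
[5] (ix) [over_18, household_head => cond_2]. ⇒ new: cond_2.
Closure: {address_verified, age_verified, application_complete, case_approved, citizen, cond_2, eligible_subsidy, eligible_tier1, enrolled_program, exempt_fee, has_dependent, has_valid_id, household_head, identity_verified, income_below_cap, means_tested, notify_finance, over_18, priority_flag, renewal_due, resident, tax_filed} — 22 facts.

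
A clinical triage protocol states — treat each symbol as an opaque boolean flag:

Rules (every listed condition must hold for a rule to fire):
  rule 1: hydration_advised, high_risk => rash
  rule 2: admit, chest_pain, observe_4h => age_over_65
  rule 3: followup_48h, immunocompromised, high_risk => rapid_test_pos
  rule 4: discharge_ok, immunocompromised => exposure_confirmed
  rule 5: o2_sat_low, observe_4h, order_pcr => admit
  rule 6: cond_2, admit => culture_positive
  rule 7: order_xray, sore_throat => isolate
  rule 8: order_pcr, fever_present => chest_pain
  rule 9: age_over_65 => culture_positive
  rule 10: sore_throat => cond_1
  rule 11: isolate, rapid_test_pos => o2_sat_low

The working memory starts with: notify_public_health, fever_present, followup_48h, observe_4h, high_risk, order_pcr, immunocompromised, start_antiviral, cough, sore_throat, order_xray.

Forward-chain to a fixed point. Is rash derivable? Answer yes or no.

no

Round 1: rule 3 [followup_48h, immunocompromised, high_risk => rapid_test_pos]; rule 7 [order_xray, sore_throat => isolate]; rule 8 [order_pcr, fever_present => chest_pain]; rule 10 [sore_throat => cond_1]. New: rapid_test_pos, isolate, chest_pain, cond_1.
Round 2: rule 11 [isolate, rapid_test_pos => o2_sat_low]. New: o2_sat_low.
Round 3: rule 5 [o2_sat_low, observe_4h, order_pcr => admit]. New: admit.
Round 4: rule 2 [admit, chest_pain, observe_4h => age_over_65]. New: age_over_65.
Round 5: rule 9 [age_over_65 => culture_positive]. New: culture_positive.
Fixed point reached. rash is concluded only by rule 1; rule 1 needs hydration_advised (never derived).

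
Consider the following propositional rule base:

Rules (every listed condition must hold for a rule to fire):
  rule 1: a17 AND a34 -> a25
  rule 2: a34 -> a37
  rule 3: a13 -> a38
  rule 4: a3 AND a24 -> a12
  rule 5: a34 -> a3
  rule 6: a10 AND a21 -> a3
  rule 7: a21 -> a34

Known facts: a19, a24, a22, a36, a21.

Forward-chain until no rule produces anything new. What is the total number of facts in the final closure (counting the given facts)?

9

Round 1: rule 7 [a21 -> a34]. Adds a34.
Round 2: rule 2 [a34 -> a37]; rule 5 [a34 -> a3]. Adds a37, a3.
Round 3: rule 4 [a3 AND a24 -> a12]. Adds a12.
Closure: {a12, a19, a21, a22, a24, a3, a34, a36, a37} — 9 facts.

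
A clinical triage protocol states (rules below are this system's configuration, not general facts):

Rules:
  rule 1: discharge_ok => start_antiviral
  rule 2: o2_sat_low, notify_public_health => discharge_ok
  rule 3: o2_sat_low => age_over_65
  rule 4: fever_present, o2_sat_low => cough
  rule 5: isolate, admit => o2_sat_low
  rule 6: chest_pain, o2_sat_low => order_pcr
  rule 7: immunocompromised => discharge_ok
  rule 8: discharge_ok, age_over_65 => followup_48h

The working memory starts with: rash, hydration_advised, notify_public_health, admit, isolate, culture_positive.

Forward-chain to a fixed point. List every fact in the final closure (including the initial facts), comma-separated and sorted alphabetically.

admit, age_over_65, culture_positive, discharge_ok, followup_48h, hydration_advised, isolate, notify_public_health, o2_sat_low, rash, start_antiviral

Round 1 fires rule 5, giving o2_sat_low.
Round 2 fires rule 2, rule 3, giving discharge_ok, age_over_65.
Round 3 fires rule 1, rule 8, giving start_antiviral, followup_48h.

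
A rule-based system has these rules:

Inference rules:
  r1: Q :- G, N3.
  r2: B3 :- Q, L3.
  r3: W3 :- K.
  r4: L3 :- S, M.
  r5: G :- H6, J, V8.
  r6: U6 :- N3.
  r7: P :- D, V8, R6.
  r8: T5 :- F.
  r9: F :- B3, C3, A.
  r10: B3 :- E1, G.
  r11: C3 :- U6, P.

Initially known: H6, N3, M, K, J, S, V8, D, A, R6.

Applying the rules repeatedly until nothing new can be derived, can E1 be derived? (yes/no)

Round 1: r3 [W3 :- K.]; r4 [L3 :- S, M.]; r5 [G :- H6, J, V8.]; r6 [U6 :- N3.]; r7 [P :- D, V8, R6.]. Adds W3, L3, G, U6, P.
Round 2: r1 [Q :- G, N3.]; r11 [C3 :- U6, P.]. Adds Q, C3.
Round 3: r2 [B3 :- Q, L3.]. Adds B3.
Round 4: r9 [F :- B3, C3, A.]. Adds F.
Round 5: r8 [T5 :- F.]. Adds T5.
Fixed point reached. No rule has E1 as a consequent, and it is not given.

no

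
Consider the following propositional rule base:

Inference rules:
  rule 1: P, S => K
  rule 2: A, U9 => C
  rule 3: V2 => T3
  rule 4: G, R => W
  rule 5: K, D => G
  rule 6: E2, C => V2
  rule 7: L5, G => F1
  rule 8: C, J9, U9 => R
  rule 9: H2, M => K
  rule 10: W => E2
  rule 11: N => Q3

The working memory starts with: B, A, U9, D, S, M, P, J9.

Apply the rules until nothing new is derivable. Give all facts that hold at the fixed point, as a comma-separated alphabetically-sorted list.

A, B, C, D, E2, G, J9, K, M, P, R, S, T3, U9, V2, W

Round 1: rule 1 [P, S => K]; rule 2 [A, U9 => C]. Adds K, C.
Round 2: rule 5 [K, D => G]; rule 8 [C, J9, U9 => R]. Adds G, R.
Round 3: rule 4 [G, R => W]. Adds W.
Round 4: rule 10 [W => E2]. Adds E2.
Round 5: rule 6 [E2, C => V2]. Adds V2.
Round 6: rule 3 [V2 => T3]. Adds T3.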